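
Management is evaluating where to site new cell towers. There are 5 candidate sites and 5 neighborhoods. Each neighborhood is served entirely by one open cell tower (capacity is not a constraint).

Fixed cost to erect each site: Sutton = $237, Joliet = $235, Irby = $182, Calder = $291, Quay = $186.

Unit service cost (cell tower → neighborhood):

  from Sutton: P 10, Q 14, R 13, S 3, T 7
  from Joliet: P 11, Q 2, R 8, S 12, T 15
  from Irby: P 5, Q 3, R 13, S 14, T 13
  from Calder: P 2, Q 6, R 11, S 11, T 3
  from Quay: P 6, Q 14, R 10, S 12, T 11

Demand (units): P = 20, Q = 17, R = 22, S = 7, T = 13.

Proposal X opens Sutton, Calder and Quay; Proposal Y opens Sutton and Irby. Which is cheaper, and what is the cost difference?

Proposal Y is cheaper by 168.

Proposal X: {Sutton, Calder, Quay}: P→Calder 2·20=40, Q→Calder 6·17=102, R→Quay 10·22=220, S→Sutton 3·7=21, T→Calder 3·13=39. Service 422; fixed 714; total 1136.
Proposal Y: {Sutton, Irby}: P→Irby 5·20=100, Q→Irby 3·17=51, R→Sutton 13·22=286, S→Sutton 3·7=21, T→Sutton 7·13=91. Service 549; fixed 419; total 968.
Difference: |1136 − 968| = 168.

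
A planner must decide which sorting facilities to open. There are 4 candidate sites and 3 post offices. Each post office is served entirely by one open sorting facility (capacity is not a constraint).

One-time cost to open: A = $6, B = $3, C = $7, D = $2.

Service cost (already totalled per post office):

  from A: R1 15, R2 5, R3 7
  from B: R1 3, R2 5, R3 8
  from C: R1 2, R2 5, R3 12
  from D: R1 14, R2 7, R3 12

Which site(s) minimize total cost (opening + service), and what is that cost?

For any fixed open set, each post office goes to its cheapest open site; total = fixed + service.
{B}: R1→B 3, R2→B 5, R3→B 8. Service 16; fixed 3; total 19.
{B, D}: R1→B 3, R2→B 5, R3→B 8. Service 16; fixed 5; total 21.
{A, B}: R1→B 3, R2→A 5, R3→A 7. Service 15; fixed 9; total 24.
{A, B, C, D}: service 14 + fixed 18 = 32
No other subset beats 19.

Open B only; minimum total cost 19.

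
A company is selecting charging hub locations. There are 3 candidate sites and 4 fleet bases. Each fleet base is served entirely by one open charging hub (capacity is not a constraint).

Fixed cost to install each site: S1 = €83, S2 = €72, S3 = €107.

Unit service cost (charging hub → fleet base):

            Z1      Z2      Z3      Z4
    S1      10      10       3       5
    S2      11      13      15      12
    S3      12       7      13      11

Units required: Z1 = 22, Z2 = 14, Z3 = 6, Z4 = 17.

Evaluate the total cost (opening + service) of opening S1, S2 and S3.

Total cost: 683

Each fleet base is assigned to its cheapest site among the open ones.
{S1, S2, S3}: Z1→S1 10·22=220, Z2→S3 7·14=98, Z3→S1 3·6=18, Z4→S1 5·17=85. Service 421; fixed 262; total 683.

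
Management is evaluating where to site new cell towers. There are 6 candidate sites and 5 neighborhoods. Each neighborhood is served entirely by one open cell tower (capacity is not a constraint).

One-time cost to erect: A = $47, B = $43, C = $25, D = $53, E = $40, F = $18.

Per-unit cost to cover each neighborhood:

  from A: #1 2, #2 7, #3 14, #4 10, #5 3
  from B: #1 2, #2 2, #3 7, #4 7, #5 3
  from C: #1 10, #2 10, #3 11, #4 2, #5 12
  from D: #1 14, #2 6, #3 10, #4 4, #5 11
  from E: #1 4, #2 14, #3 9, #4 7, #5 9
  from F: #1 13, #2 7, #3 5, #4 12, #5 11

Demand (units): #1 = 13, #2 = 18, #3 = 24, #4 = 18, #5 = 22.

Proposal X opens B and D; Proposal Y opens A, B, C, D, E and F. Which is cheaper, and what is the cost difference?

Proposal X is cheaper by 46.

Proposal X: {B, D}: #1→B 2·13=26, #2→B 2·18=36, #3→B 7·24=168, #4→D 4·18=72, #5→B 3·22=66. Service 368; fixed 96; total 464.
Proposal Y: {A, B, C, D, E, F}: #1→A 2·13=26, #2→B 2·18=36, #3→F 5·24=120, #4→C 2·18=36, #5→A 3·22=66. Service 284; fixed 226; total 510.
Difference: |464 − 510| = 46.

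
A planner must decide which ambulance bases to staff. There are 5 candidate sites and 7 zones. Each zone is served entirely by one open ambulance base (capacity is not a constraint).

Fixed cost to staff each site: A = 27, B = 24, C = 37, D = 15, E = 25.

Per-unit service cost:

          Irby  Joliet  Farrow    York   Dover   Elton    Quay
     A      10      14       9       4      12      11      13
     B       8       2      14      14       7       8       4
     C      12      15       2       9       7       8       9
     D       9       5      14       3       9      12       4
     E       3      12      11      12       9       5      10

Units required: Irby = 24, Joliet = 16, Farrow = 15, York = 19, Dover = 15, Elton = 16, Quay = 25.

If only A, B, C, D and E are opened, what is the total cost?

Each zone is assigned to its cheapest site among the open ones.
{A, B, C, D, E}: Irby→E 3·24=72, Joliet→B 2·16=32, Farrow→C 2·15=30, York→D 3·19=57, Dover→B 7·15=105, Elton→E 5·16=80, Quay→B 4·25=100. Service 476; fixed 128; total 604.

Total cost: 604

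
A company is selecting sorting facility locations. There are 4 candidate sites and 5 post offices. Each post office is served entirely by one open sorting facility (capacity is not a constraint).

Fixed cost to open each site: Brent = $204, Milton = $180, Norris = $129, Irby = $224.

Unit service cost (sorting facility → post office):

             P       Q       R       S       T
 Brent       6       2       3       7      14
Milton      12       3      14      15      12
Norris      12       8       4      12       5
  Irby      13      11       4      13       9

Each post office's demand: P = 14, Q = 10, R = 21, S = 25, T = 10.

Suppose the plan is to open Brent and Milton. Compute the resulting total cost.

Each post office is assigned to its cheapest site among the open ones.
{Brent, Milton}: P→Brent 6·14=84, Q→Brent 2·10=20, R→Brent 3·21=63, S→Brent 7·25=175, T→Milton 12·10=120. Service 462; fixed 384; total 846.

Total cost: 846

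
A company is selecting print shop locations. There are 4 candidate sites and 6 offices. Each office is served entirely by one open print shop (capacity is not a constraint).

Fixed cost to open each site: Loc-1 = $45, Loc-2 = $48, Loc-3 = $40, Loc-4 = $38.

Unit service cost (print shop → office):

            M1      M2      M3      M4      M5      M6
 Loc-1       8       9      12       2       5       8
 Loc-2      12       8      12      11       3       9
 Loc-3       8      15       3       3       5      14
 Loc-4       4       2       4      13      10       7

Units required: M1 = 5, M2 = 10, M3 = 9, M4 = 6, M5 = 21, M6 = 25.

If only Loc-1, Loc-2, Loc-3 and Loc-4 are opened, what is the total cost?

Total cost: 488

Each office is assigned to its cheapest site among the open ones.
{Loc-1, Loc-2, Loc-3, Loc-4}: M1→Loc-4 4·5=20, M2→Loc-4 2·10=20, M3→Loc-3 3·9=27, M4→Loc-1 2·6=12, M5→Loc-2 3·21=63, M6→Loc-4 7·25=175. Service 317; fixed 171; total 488.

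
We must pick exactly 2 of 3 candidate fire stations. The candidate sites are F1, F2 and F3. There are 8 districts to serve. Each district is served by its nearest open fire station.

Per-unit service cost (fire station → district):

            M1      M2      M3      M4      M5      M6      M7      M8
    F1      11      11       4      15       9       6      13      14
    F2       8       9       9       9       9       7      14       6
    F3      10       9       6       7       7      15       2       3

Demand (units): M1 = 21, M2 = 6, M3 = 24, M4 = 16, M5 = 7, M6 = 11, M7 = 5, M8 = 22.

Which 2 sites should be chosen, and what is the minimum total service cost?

Choose F1 and F3; total service cost 663.

With exactly 2 open, each district uses its cheapest among the chosen.
{F1, F3}: M1→F3 10·21=210, M2→F3 9·6=54, M3→F1 4·24=96, M4→F3 7·16=112, M5→F3 7·7=49, M6→F1 6·11=66, M7→F3 2·5=10, M8→F3 3·22=66. Service cost 663.
{F2, F3}: service cost 680
{F1, F2}: service cost 788
Among all 3 size-2 choices, {F1, F3} is lowest.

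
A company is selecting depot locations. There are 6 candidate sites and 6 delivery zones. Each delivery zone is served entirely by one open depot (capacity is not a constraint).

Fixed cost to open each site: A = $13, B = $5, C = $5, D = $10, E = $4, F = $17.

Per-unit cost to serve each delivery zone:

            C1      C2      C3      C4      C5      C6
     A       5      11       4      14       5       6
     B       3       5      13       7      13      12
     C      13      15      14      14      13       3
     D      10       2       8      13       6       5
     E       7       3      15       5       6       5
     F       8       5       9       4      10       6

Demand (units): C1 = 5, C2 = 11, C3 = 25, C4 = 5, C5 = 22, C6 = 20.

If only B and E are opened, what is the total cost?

Total cost: 639

Each delivery zone is assigned to its cheapest site among the open ones.
{B, E}: C1→B 3·5=15, C2→E 3·11=33, C3→B 13·25=325, C4→E 5·5=25, C5→E 6·22=132, C6→E 5·20=100. Service 630; fixed 9; total 639.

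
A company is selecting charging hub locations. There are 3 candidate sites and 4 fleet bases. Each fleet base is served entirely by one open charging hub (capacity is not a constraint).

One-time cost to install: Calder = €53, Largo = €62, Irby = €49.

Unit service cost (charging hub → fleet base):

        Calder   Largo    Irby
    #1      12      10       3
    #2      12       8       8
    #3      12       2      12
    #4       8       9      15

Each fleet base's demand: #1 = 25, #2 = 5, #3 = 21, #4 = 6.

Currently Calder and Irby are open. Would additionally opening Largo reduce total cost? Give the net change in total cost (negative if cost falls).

Yes — net change −148 (cost falls by 148).

Current service cost with {Calder, Irby}: 415.
Adding Largo: each fleet base re-picks its cheapest; new service cost 205, saving 210.
Extra fixed cost: 62. Net change = 62 − 210 = -148.
(Totals: 517 → 369.)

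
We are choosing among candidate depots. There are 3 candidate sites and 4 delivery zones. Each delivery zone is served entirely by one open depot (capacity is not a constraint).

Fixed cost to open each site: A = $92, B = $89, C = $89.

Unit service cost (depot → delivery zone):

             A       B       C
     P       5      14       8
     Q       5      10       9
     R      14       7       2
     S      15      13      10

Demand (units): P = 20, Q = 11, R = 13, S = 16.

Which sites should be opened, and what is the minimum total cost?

For any fixed open set, each delivery zone goes to its cheapest open site; total = fixed + service.
{A, C}: P→A 5·20=100, Q→A 5·11=55, R→C 2·13=26, S→C 10·16=160. Service 341; fixed 181; total 522.
{C}: service 445 + fixed 89 = 534
{A, B, C}: service 341 + fixed 270 = 611
{B}: service 689 + fixed 89 = 778
No other subset beats 522.

Open A and C; minimum total cost 522.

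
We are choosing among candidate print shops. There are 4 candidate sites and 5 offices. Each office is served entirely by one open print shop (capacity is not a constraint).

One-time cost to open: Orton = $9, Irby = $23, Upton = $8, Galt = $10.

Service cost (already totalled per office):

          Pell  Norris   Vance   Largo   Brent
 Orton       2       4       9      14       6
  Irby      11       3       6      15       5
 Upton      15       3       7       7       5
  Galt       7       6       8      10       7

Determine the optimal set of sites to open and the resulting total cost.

Open Orton and Upton; minimum total cost 41.

For any fixed open set, each office goes to its cheapest open site; total = fixed + service.
{Orton, Upton}: Pell→Orton 2, Norris→Upton 3, Vance→Upton 7, Largo→Upton 7, Brent→Upton 5. Service 24; fixed 17; total 41.
{Orton}: service 35 + fixed 9 = 44
{Upton}: service 37 + fixed 8 = 45
{Orton, Irby, Upton, Galt}: service 23 + fixed 50 = 73
No other subset beats 41.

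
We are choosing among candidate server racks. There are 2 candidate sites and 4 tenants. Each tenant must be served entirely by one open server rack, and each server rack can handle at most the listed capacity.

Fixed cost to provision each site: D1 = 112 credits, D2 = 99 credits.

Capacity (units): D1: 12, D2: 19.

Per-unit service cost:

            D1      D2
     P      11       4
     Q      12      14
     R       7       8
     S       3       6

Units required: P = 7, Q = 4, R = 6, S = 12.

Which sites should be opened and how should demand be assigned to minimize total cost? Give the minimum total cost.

Minimum total cost: 379

Open {D1, D2}: P→D2 4·7=28, Q→D2 14·4=56, R→D2 8·6=48, S→D1 3·12=36.
Loads: D1 carries 12/12, D2 carries 17/19. Service 168; fixed 211; total 379.
Next best feasible plan costs 401.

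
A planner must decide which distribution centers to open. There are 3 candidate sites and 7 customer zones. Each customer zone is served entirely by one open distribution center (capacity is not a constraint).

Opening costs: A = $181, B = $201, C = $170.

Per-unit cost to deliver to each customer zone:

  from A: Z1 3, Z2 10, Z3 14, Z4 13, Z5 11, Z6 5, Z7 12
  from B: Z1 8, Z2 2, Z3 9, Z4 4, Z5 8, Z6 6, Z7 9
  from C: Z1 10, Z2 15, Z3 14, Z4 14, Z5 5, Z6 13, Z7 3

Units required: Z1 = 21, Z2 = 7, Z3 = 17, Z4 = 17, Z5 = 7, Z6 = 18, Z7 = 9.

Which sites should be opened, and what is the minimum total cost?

For any fixed open set, each customer zone goes to its cheapest open site; total = fixed + service.
{B}: Z1→B 8·21=168, Z2→B 2·7=14, Z3→B 9·17=153, Z4→B 4·17=68, Z5→B 8·7=56, Z6→B 6·18=108, Z7→B 9·9=81. Service 648; fixed 201; total 849.
{A, B}: Z1→A 3·21=63, Z2→B 2·7=14, Z3→B 9·17=153, Z4→B 4·17=68, Z5→B 8·7=56, Z6→A 5·18=90, Z7→B 9·9=81. Service 525; fixed 382; total 907.
{B, C}: Z1→B 8·21=168, Z2→B 2·7=14, Z3→B 9·17=153, Z4→B 4·17=68, Z5→C 5·7=35, Z6→B 6·18=108, Z7→C 3·9=27. Service 573; fixed 371; total 944.
{A, B, C}: service 450 + fixed 552 = 1002
No other subset beats 849.

Open B only; minimum total cost 849.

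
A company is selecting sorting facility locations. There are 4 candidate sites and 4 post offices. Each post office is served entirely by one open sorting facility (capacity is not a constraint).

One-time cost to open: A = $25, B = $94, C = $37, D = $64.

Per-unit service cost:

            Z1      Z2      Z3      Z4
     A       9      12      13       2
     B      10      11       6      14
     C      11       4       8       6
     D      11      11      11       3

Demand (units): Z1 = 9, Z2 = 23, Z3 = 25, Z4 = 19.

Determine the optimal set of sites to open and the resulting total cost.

For any fixed open set, each post office goes to its cheapest open site; total = fixed + service.
{A, C}: Z1→A 9·9=81, Z2→C 4·23=92, Z3→C 8·25=200, Z4→A 2·19=38. Service 411; fixed 62; total 473.
{A, B, C}: service 361 + fixed 156 = 517
{A, C, D}: Z1→A 9·9=81, Z2→C 4·23=92, Z3→C 8·25=200, Z4→A 2·19=38. Service 411; fixed 126; total 537.
{A, B, C, D}: Z1→A 9·9=81, Z2→C 4·23=92, Z3→B 6·25=150, Z4→A 2·19=38. Service 361; fixed 220; total 581.
No other subset beats 473.

Open A and C; minimum total cost 473.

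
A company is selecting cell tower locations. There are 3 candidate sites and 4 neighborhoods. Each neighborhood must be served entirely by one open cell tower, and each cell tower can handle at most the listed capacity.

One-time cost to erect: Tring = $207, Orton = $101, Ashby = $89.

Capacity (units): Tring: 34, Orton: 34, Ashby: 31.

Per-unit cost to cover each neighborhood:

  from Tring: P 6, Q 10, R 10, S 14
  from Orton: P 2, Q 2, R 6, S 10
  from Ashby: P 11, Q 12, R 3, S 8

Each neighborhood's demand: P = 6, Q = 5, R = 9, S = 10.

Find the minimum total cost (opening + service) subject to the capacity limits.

Open {Orton}: P→Orton 2·6=12, Q→Orton 2·5=10, R→Orton 6·9=54, S→Orton 10·10=100.
Loads: Orton carries 30/34. Service 176; fixed 101; total 277.
Next best feasible plan costs 319.

Minimum total cost: 277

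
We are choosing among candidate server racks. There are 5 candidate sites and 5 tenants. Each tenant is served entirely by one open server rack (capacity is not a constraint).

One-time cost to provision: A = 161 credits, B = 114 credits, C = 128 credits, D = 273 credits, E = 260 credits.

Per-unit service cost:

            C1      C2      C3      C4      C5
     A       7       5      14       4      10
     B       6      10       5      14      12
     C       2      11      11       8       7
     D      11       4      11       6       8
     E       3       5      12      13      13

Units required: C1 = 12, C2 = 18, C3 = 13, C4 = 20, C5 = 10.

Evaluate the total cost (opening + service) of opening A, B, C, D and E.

Each tenant is assigned to its cheapest site among the open ones.
{A, B, C, D, E}: C1→C 2·12=24, C2→D 4·18=72, C3→B 5·13=65, C4→A 4·20=80, C5→C 7·10=70. Service 311; fixed 936; total 1247.

Total cost: 1247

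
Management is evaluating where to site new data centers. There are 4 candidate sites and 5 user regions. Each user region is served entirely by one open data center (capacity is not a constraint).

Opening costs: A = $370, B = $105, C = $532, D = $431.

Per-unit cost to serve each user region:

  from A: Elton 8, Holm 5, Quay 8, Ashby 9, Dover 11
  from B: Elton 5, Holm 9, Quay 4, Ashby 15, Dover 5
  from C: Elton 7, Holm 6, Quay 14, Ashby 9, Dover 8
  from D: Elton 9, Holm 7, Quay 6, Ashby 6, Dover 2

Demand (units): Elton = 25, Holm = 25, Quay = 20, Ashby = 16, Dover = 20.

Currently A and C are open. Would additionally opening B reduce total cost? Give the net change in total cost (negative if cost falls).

Current service cost with {A, C}: 764.
Adding B: each user region re-picks its cheapest; new service cost 574, saving 190.
Extra fixed cost: 105. Net change = 105 − 190 = -85.
(Totals: 1666 → 1581.)

Yes — net change −85 (cost falls by 85).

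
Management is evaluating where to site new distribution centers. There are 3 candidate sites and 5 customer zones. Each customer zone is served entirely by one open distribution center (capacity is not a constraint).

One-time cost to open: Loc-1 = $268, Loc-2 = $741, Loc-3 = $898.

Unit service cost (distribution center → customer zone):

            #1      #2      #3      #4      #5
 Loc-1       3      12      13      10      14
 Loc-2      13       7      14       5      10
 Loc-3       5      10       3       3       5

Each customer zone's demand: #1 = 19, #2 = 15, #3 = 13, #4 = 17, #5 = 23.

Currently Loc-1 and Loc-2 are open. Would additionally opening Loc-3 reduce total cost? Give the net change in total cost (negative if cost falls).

Current service cost with {Loc-1, Loc-2}: 646.
Adding Loc-3: each customer zone re-picks its cheapest; new service cost 367, saving 279.
Extra fixed cost: 898. Net change = 898 − 279 = 619.
(Totals: 1655 → 2274.)

No — net change +619 (cost rises by 619).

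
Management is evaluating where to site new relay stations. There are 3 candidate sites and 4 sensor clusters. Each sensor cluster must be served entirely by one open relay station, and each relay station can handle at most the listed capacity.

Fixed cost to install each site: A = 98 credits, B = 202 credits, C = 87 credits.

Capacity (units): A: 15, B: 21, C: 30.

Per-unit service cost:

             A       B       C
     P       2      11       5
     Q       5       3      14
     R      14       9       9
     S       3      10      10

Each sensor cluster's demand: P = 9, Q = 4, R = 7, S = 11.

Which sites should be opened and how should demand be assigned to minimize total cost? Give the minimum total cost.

Open {A, C}: P→C 5·9=45, Q→A 5·4=20, R→C 9·7=63, S→A 3·11=33.
Loads: A carries 15/15, C carries 16/30. Service 161; fixed 185; total 346.
Next best feasible plan costs 382.

Minimum total cost: 346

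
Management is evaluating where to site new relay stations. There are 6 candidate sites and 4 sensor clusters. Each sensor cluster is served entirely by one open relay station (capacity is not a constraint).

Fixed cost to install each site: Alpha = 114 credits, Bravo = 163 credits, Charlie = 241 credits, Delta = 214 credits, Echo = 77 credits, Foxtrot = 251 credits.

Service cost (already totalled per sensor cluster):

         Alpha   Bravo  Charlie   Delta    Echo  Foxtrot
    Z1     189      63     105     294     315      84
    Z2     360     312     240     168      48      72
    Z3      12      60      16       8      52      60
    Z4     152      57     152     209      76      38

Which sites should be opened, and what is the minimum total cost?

For any fixed open set, each sensor cluster goes to its cheapest open site; total = fixed + service.
{Bravo, Echo}: Z1→Bravo 63, Z2→Echo 48, Z3→Echo 52, Z4→Bravo 57. Service 220; fixed 240; total 460.
{Foxtrot}: Z1→Foxtrot 84, Z2→Foxtrot 72, Z3→Foxtrot 60, Z4→Foxtrot 38. Service 254; fixed 251; total 505.
{Alpha, Echo}: service 325 + fixed 191 = 516
{Alpha, Bravo, Charlie, Delta, Echo, Foxtrot}: service 157 + fixed 1060 = 1217
No other subset beats 460.

Open Bravo and Echo; minimum total cost 460.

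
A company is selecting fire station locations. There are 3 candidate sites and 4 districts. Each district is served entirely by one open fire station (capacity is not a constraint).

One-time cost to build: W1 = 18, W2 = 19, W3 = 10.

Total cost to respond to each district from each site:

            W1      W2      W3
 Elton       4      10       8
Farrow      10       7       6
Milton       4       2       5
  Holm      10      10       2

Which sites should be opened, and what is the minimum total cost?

Open W3 only; minimum total cost 31.

For any fixed open set, each district goes to its cheapest open site; total = fixed + service.
{W3}: Elton→W3 8, Farrow→W3 6, Milton→W3 5, Holm→W3 2. Service 21; fixed 10; total 31.
{W1, W3}: service 16 + fixed 28 = 44
{W1}: service 28 + fixed 18 = 46
{W1, W2, W3}: service 14 + fixed 47 = 61
No other subset beats 31.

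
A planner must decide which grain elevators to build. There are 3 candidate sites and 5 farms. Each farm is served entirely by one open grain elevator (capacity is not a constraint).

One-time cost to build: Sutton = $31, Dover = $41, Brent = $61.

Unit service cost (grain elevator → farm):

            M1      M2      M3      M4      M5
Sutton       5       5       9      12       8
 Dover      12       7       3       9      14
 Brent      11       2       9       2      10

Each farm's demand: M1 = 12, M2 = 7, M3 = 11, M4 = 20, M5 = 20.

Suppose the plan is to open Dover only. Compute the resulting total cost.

Each farm is assigned to its cheapest site among the open ones.
{Dover}: M1→Dover 12·12=144, M2→Dover 7·7=49, M3→Dover 3·11=33, M4→Dover 9·20=180, M5→Dover 14·20=280. Service 686; fixed 41; total 727.

Total cost: 727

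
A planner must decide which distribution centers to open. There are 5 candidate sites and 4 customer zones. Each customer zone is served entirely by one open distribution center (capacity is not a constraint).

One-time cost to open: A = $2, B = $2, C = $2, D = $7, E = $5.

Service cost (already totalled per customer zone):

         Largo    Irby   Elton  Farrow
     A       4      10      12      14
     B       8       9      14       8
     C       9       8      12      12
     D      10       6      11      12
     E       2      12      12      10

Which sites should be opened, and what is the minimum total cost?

For any fixed open set, each customer zone goes to its cheapest open site; total = fixed + service.
{A, B}: Largo→A 4, Irby→B 9, Elton→A 12, Farrow→B 8. Service 33; fixed 4; total 37.
{A, B, C}: service 32 + fixed 6 = 38
{B, E}: Largo→E 2, Irby→B 9, Elton→E 12, Farrow→B 8. Service 31; fixed 7; total 38.
{A, B, C, D, E}: service 27 + fixed 18 = 45
No other subset beats 37.

Open A and B; minimum total cost 37.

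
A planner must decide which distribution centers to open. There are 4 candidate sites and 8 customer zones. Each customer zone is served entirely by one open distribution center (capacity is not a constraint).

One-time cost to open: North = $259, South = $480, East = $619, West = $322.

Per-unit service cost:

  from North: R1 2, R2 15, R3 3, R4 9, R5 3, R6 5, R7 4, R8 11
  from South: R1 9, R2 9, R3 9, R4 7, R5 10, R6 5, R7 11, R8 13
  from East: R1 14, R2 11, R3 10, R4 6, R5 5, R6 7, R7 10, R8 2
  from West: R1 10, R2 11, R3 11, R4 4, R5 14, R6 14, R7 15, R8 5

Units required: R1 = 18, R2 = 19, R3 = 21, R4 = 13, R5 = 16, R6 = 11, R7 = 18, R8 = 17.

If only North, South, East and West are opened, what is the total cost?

Each customer zone is assigned to its cheapest site among the open ones.
{North, South, East, West}: R1→North 2·18=36, R2→South 9·19=171, R3→North 3·21=63, R4→West 4·13=52, R5→North 3·16=48, R6→North 5·11=55, R7→North 4·18=72, R8→East 2·17=34. Service 531; fixed 1680; total 2211.

Total cost: 2211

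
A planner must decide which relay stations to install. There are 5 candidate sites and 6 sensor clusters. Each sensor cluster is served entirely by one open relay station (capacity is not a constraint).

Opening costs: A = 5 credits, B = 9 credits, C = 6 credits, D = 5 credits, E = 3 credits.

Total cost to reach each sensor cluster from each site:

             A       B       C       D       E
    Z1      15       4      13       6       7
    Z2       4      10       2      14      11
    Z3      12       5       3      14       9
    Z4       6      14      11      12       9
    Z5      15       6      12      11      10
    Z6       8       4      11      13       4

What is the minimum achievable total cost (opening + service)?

For any fixed open set, each sensor cluster goes to its cheapest open site; total = fixed + service.
{A, B}: Z1→B 4, Z2→A 4, Z3→B 5, Z4→A 6, Z5→B 6, Z6→B 4. Service 29; fixed 14; total 43.
{C, E}: Z1→E 7, Z2→C 2, Z3→C 3, Z4→E 9, Z5→E 10, Z6→E 4. Service 35; fixed 9; total 44.
{A, B, C}: service 25 + fixed 20 = 45
{A, B, C, D, E}: Z1→B 4, Z2→C 2, Z3→C 3, Z4→A 6, Z5→B 6, Z6→B 4. Service 25; fixed 28; total 53.
No other subset beats 43.

Minimum total cost: 43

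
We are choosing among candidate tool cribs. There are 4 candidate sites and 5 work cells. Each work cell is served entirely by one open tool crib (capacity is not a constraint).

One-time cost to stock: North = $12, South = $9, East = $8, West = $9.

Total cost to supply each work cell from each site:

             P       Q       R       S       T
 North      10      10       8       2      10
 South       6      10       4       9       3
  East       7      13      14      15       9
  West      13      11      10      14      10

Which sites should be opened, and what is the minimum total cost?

For any fixed open set, each work cell goes to its cheapest open site; total = fixed + service.
{South}: P→South 6, Q→South 10, R→South 4, S→South 9, T→South 3. Service 32; fixed 9; total 41.
{North, South}: service 25 + fixed 21 = 46
{South, East}: service 32 + fixed 17 = 49
{North, South, East, West}: service 25 + fixed 38 = 63
(All 15 nonempty subsets were checked; South only is lowest.)

Open South only; minimum total cost 41.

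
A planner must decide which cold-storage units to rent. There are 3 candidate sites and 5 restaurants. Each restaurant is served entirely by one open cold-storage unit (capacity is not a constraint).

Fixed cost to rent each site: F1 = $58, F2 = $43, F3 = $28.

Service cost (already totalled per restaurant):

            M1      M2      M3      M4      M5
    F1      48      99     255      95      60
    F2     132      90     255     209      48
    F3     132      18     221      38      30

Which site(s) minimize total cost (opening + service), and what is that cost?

Open F1 and F3; minimum total cost 441.

For any fixed open set, each restaurant goes to its cheapest open site; total = fixed + service.
{F1, F3}: M1→F1 48, M2→F3 18, M3→F3 221, M4→F3 38, M5→F3 30. Service 355; fixed 86; total 441.
{F3}: service 439 + fixed 28 = 467
{F1, F2, F3}: service 355 + fixed 129 = 484
No other subset beats 441.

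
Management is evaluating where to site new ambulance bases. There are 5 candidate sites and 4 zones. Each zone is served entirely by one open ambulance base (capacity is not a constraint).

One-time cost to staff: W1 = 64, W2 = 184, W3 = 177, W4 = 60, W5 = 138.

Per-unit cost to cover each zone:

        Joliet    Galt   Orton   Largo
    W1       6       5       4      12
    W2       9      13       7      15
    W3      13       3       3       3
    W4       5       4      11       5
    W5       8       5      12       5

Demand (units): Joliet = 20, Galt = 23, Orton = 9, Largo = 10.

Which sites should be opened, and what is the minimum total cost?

For any fixed open set, each zone goes to its cheapest open site; total = fixed + service.
{W4}: Joliet→W4 5·20=100, Galt→W4 4·23=92, Orton→W4 11·9=99, Largo→W4 5·10=50. Service 341; fixed 60; total 401.
{W1, W4}: Joliet→W4 5·20=100, Galt→W4 4·23=92, Orton→W1 4·9=36, Largo→W4 5·10=50. Service 278; fixed 124; total 402.
{W1}: service 391 + fixed 64 = 455
{W1, W2, W3, W4, W5}: service 226 + fixed 623 = 849
No other subset beats 401.

Open W4 only; minimum total cost 401.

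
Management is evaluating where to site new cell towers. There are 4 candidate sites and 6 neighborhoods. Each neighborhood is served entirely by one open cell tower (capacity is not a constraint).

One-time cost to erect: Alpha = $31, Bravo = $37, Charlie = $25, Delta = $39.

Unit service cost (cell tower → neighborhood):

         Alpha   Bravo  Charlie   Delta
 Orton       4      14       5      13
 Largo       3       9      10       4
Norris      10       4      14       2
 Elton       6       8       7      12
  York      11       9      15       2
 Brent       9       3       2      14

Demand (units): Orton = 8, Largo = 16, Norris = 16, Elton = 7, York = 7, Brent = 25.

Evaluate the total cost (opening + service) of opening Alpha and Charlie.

Each neighborhood is assigned to its cheapest site among the open ones.
{Alpha, Charlie}: Orton→Alpha 4·8=32, Largo→Alpha 3·16=48, Norris→Alpha 10·16=160, Elton→Alpha 6·7=42, York→Alpha 11·7=77, Brent→Charlie 2·25=50. Service 409; fixed 56; total 465.

Total cost: 465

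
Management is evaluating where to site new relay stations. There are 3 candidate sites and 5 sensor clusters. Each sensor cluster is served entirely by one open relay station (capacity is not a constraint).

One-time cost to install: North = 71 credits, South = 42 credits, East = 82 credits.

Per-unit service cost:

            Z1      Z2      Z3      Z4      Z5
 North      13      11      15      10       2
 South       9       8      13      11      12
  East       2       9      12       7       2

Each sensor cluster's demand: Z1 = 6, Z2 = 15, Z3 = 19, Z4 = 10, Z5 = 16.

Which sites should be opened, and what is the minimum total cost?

For any fixed open set, each sensor cluster goes to its cheapest open site; total = fixed + service.
{East}: Z1→East 2·6=12, Z2→East 9·15=135, Z3→East 12·19=228, Z4→East 7·10=70, Z5→East 2·16=32. Service 477; fixed 82; total 559.
{South, East}: service 462 + fixed 124 = 586
{North, East}: Z1→East 2·6=12, Z2→East 9·15=135, Z3→East 12·19=228, Z4→East 7·10=70, Z5→North 2·16=32. Service 477; fixed 153; total 630.
{North, South, East}: Z1→East 2·6=12, Z2→South 8·15=120, Z3→East 12·19=228, Z4→East 7·10=70, Z5→North 2·16=32. Service 462; fixed 195; total 657.
No other subset beats 559.

Open East only; minimum total cost 559.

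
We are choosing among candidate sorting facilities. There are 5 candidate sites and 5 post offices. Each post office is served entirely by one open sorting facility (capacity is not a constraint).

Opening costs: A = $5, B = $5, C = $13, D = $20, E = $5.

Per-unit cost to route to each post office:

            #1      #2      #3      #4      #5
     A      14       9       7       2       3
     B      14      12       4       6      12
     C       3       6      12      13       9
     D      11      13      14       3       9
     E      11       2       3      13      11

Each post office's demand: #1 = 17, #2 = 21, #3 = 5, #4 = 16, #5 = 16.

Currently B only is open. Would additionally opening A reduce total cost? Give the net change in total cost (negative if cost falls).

Yes — net change −266 (cost falls by 266).

Current service cost with {B}: 798.
Adding A: each post office re-picks its cheapest; new service cost 527, saving 271.
Extra fixed cost: 5. Net change = 5 − 271 = -266.
(Totals: 803 → 537.)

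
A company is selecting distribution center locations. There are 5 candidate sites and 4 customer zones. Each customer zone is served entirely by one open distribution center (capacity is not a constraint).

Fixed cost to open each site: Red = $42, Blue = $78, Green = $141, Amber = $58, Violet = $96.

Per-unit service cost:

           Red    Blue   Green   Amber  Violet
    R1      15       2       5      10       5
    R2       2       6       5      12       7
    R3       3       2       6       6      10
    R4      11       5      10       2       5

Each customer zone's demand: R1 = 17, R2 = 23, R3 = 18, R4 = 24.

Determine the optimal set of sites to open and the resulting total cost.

For any fixed open set, each customer zone goes to its cheapest open site; total = fixed + service.
{Red, Blue, Amber}: R1→Blue 2·17=34, R2→Red 2·23=46, R3→Blue 2·18=36, R4→Amber 2·24=48. Service 164; fixed 178; total 342.
{Red, Blue}: R1→Blue 2·17=34, R2→Red 2·23=46, R3→Blue 2·18=36, R4→Blue 5·24=120. Service 236; fixed 120; total 356.
{Blue, Amber}: R1→Blue 2·17=34, R2→Blue 6·23=138, R3→Blue 2·18=36, R4→Amber 2·24=48. Service 256; fixed 136; total 392.
{Red, Blue, Green, Amber, Violet}: service 164 + fixed 415 = 579
No other subset beats 342.

Open Red, Blue and Amber; minimum total cost 342.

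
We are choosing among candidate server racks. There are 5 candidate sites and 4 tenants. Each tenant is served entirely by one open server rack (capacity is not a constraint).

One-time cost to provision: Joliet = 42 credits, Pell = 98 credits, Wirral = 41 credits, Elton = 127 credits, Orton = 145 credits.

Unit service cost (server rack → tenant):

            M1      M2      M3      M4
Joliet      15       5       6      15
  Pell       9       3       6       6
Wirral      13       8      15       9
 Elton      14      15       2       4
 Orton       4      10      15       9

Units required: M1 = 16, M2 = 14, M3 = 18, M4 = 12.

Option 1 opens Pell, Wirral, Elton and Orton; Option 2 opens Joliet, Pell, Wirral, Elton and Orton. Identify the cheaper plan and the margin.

Option 1: {Pell, Wirral, Elton, Orton}: M1→Orton 4·16=64, M2→Pell 3·14=42, M3→Elton 2·18=36, M4→Elton 4·12=48. Service 190; fixed 411; total 601.
Option 2: {Joliet, Pell, Wirral, Elton, Orton}: M1→Orton 4·16=64, M2→Pell 3·14=42, M3→Elton 2·18=36, M4→Elton 4·12=48. Service 190; fixed 453; total 643.
Difference: |601 − 643| = 42.

Option 1 is cheaper by 42.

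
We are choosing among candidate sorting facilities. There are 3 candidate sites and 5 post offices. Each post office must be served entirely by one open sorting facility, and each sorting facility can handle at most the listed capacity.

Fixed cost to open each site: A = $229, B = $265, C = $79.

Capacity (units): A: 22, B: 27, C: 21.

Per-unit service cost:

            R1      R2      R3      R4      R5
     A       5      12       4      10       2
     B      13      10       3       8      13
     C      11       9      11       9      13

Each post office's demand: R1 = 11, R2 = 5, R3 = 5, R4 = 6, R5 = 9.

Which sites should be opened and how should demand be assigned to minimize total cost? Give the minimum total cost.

Minimum total cost: 535

Open {A, C}: R1→A 5·11=55, R2→C 9·5=45, R3→C 11·5=55, R4→C 9·6=54, R5→A 2·9=18.
Loads: A carries 20/22, C carries 16/21. Service 227; fixed 308; total 535.
Next best feasible plan costs 572.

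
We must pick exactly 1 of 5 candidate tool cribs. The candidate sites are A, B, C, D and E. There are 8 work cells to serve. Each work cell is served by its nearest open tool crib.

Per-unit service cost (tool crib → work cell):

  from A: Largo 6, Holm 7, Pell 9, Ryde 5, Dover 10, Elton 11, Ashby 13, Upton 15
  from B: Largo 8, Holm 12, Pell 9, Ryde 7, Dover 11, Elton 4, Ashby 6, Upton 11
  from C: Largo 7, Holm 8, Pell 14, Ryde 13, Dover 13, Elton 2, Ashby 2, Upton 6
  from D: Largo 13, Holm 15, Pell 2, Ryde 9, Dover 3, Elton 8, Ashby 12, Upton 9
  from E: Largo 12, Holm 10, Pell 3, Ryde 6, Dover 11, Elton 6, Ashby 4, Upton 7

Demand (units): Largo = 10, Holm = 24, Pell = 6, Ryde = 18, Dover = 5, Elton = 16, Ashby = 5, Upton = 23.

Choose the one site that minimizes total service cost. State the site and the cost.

With exactly 1 open, each work cell uses its cheapest among the chosen.
{E}: Largo→E 12·10=120, Holm→E 10·24=240, Pell→E 3·6=18, Ryde→E 6·18=108, Dover→E 11·5=55, Elton→E 6·16=96, Ashby→E 4·5=20, Upton→E 7·23=161. Service cost 818.
{C}: service cost 825
{B}: service cost 950
Among all 5 size-1 choices, {E} is lowest.

Choose E only; total service cost 818.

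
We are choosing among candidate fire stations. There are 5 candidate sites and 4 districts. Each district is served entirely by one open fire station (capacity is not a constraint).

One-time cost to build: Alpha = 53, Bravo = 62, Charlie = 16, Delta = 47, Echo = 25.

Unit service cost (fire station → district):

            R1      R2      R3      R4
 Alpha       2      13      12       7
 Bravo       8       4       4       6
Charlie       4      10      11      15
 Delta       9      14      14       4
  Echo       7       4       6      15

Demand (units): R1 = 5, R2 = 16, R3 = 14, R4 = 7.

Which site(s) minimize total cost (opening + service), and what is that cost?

Open Bravo and Charlie; minimum total cost 260.

For any fixed open set, each district goes to its cheapest open site; total = fixed + service.
{Bravo, Charlie}: R1→Charlie 4·5=20, R2→Bravo 4·16=64, R3→Bravo 4·14=56, R4→Bravo 6·7=42. Service 182; fixed 78; total 260.
{Bravo}: service 202 + fixed 62 = 264
{Delta, Echo}: R1→Echo 7·5=35, R2→Echo 4·16=64, R3→Echo 6·14=84, R4→Delta 4·7=28. Service 211; fixed 72; total 283.
{Alpha, Bravo, Charlie, Delta, Echo}: R1→Alpha 2·5=10, R2→Bravo 4·16=64, R3→Bravo 4·14=56, R4→Delta 4·7=28. Service 158; fixed 203; total 361.
No other subset beats 260.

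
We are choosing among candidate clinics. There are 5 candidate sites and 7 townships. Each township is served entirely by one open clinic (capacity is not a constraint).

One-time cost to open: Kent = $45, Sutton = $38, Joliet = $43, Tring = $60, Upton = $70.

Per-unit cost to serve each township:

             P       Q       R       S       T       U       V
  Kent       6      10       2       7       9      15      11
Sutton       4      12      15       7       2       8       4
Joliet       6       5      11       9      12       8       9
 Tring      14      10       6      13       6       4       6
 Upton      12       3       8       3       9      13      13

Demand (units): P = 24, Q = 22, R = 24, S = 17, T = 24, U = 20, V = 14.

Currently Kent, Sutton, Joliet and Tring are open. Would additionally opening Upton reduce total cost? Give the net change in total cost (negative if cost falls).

Yes — net change −42 (cost falls by 42).

Current service cost with {Kent, Sutton, Joliet, Tring}: 557.
Adding Upton: each township re-picks its cheapest; new service cost 445, saving 112.
Extra fixed cost: 70. Net change = 70 − 112 = -42.
(Totals: 743 → 701.)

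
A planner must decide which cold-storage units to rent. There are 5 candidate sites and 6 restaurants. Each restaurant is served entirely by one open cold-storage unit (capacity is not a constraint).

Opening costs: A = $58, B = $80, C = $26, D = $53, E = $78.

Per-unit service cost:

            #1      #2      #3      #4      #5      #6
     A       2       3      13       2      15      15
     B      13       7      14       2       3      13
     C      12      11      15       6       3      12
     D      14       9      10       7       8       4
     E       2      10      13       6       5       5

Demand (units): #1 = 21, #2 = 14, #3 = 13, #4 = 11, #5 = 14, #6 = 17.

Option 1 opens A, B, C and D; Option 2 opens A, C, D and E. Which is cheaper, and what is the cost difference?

Option 1: {A, B, C, D}: #1→A 2·21=42, #2→A 3·14=42, #3→D 10·13=130, #4→A 2·11=22, #5→B 3·14=42, #6→D 4·17=68. Service 346; fixed 217; total 563.
Option 2: {A, C, D, E}: #1→A 2·21=42, #2→A 3·14=42, #3→D 10·13=130, #4→A 2·11=22, #5→C 3·14=42, #6→D 4·17=68. Service 346; fixed 215; total 561.
Difference: |563 − 561| = 2.

Option 2 is cheaper by 2.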